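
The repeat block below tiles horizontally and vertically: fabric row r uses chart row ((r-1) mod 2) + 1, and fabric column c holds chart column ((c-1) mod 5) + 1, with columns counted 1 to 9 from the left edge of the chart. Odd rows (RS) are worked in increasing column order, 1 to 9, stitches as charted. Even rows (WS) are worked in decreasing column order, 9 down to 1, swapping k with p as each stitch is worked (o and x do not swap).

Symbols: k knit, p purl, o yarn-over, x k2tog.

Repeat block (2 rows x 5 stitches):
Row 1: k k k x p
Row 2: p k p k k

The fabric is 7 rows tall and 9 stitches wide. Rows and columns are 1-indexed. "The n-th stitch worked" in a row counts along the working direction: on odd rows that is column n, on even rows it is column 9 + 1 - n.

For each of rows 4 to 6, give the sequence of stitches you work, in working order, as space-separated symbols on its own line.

== ROWS AS WORKED ==
p k p k p p k p k
k k k x p k k k x
p k p k p p k p k

Derivation:
Row 4: chart row 2, WS - tiled (columns 1-9): p k p k k p k p k; work from column 9 back to 1 with k<->p swapped.
Row 5: chart row 1, RS - tile across columns 1-9 and work as-is.
Row 6: chart row 2, WS - tiled (columns 1-9): p k p k k p k p k; work from column 9 back to 1 with k<->p swapped.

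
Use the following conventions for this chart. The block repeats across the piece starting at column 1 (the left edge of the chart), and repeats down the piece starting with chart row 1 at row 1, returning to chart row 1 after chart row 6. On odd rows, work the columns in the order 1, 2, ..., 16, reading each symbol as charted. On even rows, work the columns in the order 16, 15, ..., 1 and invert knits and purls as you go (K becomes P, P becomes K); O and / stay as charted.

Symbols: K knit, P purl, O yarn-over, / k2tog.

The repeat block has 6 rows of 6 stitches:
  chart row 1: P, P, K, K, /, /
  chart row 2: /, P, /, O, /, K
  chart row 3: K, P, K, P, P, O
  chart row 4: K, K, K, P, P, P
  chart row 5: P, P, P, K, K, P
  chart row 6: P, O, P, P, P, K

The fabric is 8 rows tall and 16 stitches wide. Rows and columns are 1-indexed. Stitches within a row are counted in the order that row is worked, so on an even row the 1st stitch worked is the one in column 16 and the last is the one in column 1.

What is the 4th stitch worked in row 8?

Result:
/

Derivation:
For row 8: chart row = ((8-1) mod 6) + 1 = 2; this is a WS (even) row.
Chart row 2 tiled across columns 1-16: / P / O / K / P / O / K / P / O
WS row: flip the tiled sequence (start at column 16) and apply K<->P; O and / stay.
Row 8 as worked: O / K / P / O / K / P / O / K /
The 4th stitch worked is /.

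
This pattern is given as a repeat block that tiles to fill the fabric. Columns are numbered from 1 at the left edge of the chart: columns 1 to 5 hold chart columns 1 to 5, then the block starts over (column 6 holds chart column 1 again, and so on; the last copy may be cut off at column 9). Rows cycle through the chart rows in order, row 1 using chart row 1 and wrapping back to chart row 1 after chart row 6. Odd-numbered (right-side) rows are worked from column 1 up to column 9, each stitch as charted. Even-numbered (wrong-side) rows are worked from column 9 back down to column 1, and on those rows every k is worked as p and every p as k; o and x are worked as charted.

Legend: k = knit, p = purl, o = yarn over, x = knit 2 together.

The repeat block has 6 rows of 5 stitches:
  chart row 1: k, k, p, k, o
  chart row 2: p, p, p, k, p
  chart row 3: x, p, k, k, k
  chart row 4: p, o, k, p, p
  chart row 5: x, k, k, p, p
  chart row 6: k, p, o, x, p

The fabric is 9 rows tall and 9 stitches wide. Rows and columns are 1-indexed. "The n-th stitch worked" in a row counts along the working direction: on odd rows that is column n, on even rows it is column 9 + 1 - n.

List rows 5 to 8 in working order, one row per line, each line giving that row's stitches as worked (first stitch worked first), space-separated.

Row 5: chart row 5, RS - tile across columns 1-9 and work as-is.
Row 6: chart row 6, WS - tiled (columns 1-9): k p o x p k p o x; work from column 9 back to 1 with k<->p swapped.
Row 7: chart row 1, RS - tile across columns 1-9 and work as-is.
Row 8: chart row 2, WS - tiled (columns 1-9): p p p k p p p p k; work from column 9 back to 1 with k<->p swapped.

Result:
x k k p p x k k p
x o k p k x o k p
k k p k o k k p k
p k k k k p k k k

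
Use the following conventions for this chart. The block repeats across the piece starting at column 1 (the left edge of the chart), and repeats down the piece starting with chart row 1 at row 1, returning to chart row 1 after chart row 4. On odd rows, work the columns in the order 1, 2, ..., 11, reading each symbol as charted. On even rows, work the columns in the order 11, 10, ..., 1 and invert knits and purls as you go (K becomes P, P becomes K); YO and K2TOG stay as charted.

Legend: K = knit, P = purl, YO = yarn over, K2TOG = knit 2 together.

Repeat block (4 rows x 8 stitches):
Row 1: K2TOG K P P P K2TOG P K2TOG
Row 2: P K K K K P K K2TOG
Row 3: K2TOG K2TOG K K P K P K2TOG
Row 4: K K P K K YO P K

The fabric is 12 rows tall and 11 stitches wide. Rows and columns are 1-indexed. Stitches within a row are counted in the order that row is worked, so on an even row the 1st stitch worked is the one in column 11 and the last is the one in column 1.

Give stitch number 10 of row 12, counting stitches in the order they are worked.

== STITCH ==
P

Derivation:
Row 12 uses chart row ((12-1) mod 4)+1 = 4. Row 12 is even, so WS.
Chart row 4 tiled across columns 1-11: K K P K K YO P K K K P
WS: work from column 11 back to column 1 (reverse the tiled row), swapping K<->P (YO and K2TOG unchanged).
Row 12 as worked: K P P P K YO P P K P P
Counting 10 along the worked row gives P.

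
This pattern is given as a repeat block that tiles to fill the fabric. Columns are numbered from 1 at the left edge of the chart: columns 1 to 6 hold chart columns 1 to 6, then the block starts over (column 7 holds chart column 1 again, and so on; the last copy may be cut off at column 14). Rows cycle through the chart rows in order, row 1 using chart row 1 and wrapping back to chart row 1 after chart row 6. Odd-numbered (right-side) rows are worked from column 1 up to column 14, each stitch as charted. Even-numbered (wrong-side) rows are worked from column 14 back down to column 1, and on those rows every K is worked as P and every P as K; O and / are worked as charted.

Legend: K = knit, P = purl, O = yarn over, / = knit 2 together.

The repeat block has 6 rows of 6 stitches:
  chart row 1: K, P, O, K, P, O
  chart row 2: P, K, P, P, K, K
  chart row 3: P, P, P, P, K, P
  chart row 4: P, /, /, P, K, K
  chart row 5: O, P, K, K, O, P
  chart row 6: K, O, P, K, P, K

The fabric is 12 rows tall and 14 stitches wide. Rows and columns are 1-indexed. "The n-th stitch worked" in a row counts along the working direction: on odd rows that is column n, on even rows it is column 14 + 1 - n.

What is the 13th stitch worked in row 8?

Row 8: (8-1) mod 6 = 1, so use chart row 2. Even row -> WS.
Chart row 2 tiled across columns 1-14: P K P P K K P K P P K K P K
WS row: flip the tiled sequence (start at column 14) and apply K<->P; O and / stay.
Row 8 as worked: P K P P K K P K P P K K P K
Stitch 13 in working order -> P

Stitch:
P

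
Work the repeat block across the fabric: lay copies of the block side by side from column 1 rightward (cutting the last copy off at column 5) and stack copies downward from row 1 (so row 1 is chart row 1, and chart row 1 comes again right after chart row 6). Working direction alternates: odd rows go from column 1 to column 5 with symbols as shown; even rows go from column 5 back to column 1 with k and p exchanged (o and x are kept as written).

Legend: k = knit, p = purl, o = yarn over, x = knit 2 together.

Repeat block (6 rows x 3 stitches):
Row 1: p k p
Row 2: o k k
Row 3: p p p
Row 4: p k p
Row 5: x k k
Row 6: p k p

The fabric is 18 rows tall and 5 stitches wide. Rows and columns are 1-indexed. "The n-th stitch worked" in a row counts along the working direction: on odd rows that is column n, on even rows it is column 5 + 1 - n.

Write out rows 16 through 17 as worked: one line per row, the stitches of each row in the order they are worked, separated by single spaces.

Row 16: chart row 4, WS - tiled (columns 1-5): p k p p k; work from column 5 back to 1 with k<->p swapped.
Row 17: chart row 5, RS - tile across columns 1-5 and work as-is.

Result:
p k k p k
x k k x k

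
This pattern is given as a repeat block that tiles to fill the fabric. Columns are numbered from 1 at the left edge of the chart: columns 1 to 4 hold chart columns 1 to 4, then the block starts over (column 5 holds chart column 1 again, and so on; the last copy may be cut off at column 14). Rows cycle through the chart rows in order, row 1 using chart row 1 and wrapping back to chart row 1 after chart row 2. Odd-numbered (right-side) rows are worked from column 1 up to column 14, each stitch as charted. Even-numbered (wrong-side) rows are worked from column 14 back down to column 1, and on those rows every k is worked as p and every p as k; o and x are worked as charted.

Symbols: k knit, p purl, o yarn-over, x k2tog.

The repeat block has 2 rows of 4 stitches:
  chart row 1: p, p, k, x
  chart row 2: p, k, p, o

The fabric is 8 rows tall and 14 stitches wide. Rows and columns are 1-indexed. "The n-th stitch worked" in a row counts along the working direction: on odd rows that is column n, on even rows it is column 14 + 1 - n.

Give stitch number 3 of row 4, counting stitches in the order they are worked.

Stitch:
o

Derivation:
Row 4: (4-1) mod 2 = 1, so use chart row 2. Even row -> WS.
Chart row 2 tiled across columns 1-14: p k p o p k p o p k p o p k
WS row: flip the tiled sequence (start at column 14) and apply k<->p; o and x stay.
Row 4 as worked: p k o k p k o k p k o k p k
The 3rd stitch worked is o.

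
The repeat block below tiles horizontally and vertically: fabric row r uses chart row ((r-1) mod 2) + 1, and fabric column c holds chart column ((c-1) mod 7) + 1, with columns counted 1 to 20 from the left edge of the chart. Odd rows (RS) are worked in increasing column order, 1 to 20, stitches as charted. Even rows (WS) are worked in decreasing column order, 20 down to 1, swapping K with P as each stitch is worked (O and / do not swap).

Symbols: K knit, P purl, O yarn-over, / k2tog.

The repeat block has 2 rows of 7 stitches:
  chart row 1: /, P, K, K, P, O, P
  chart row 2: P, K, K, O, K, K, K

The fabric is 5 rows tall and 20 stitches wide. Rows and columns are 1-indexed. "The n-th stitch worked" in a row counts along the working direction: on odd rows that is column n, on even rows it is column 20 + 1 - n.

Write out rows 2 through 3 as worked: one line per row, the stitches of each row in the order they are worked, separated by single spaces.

Row 2: chart row 2, WS - tiled (columns 1-20): P K K O K K K P K K O K K K P K K O K K; work from column 20 back to 1 with K<->P swapped.
Row 3: chart row 1, RS - tile across columns 1-20 and work as-is.

Result:
P P O P P K P P P O P P K P P P O P P K
/ P K K P O P / P K K P O P / P K K P O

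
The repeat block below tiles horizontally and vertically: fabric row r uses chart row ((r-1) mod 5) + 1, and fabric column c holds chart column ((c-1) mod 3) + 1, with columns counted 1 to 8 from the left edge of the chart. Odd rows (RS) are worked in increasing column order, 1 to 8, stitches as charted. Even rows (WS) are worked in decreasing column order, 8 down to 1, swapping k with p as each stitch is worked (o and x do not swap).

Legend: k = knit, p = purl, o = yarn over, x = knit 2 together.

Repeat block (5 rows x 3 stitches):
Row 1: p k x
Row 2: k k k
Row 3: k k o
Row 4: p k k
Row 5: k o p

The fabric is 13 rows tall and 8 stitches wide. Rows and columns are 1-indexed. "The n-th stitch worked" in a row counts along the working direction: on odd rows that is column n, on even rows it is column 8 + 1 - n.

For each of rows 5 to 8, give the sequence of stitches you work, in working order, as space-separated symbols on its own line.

Rows as worked:
k o p k o p k o
p k x p k x p k
k k k k k k k k
p p o p p o p p

Derivation:
Row 5: chart row 5, RS - tile across columns 1-8 and work as-is.
Row 6: chart row 1, WS - tiled (columns 1-8): p k x p k x p k; work from column 8 back to 1 with k<->p swapped.
Row 7: chart row 2, RS - tile across columns 1-8 and work as-is.
Row 8: chart row 3, WS - tiled (columns 1-8): k k o k k o k k; work from column 8 back to 1 with k<->p swapped.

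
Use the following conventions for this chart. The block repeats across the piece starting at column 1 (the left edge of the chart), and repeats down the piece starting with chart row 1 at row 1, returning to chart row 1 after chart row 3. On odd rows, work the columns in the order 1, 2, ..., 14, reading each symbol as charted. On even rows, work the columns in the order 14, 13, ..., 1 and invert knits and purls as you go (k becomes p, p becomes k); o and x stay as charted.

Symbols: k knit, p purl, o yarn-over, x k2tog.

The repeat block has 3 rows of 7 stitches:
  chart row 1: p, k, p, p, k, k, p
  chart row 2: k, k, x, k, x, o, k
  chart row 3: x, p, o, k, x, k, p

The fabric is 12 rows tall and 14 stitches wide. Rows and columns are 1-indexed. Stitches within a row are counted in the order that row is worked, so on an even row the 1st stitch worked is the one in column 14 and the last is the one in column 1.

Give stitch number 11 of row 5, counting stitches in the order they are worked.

== STITCH ==
k

Derivation:
Row 5 uses chart row ((5-1) mod 3)+1 = 2. Row 5 is odd, so RS.
Chart row 2 tiled across columns 1-14: k k x k x o k k k x k x o k
Right side: take the tiled row as-is (worked left to right from column 1).
Stitch 11 in working order -> k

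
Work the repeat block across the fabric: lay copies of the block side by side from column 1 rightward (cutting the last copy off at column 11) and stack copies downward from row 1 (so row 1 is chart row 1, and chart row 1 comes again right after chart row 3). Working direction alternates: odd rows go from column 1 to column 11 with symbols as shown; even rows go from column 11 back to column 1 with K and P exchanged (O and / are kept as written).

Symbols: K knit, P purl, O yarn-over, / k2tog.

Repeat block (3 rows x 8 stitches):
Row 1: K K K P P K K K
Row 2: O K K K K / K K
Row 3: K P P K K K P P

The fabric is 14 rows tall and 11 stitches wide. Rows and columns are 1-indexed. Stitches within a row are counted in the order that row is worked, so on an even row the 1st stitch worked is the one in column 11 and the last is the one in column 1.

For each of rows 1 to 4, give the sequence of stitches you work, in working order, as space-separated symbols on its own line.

Rows as worked:
K K K P P K K K K K K
P P O P P / P P P P O
K P P K K K P P K P P
P P P P P P K K P P P

Derivation:
Row 1: chart row 1, RS - tile across columns 1-11 and work as-is.
Row 2: chart row 2, WS - tiled (columns 1-11): O K K K K / K K O K K; work from column 11 back to 1 with K<->P swapped.
Row 3: chart row 3, RS - tile across columns 1-11 and work as-is.
Row 4: chart row 1, WS - tiled (columns 1-11): K K K P P K K K K K K; work from column 11 back to 1 with K<->P swapped.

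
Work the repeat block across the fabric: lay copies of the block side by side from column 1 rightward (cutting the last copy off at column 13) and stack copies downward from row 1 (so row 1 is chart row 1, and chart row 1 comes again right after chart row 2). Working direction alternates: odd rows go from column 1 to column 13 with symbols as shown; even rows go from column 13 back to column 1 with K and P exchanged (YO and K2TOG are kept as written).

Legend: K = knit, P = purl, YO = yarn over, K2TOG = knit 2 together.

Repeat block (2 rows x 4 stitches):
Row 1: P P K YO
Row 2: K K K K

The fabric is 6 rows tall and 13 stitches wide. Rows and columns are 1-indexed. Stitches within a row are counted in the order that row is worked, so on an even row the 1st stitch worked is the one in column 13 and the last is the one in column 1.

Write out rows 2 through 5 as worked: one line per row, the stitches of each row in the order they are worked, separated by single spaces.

Row 2: chart row 2, WS - tiled (columns 1-13): K K K K K K K K K K K K K; work from column 13 back to 1 with K<->P swapped.
Row 3: chart row 1, RS - tile across columns 1-13 and work as-is.
Row 4: chart row 2, WS - tiled (columns 1-13): K K K K K K K K K K K K K; work from column 13 back to 1 with K<->P swapped.
Row 5: chart row 1, RS - tile across columns 1-13 and work as-is.

== ROWS AS WORKED ==
P P P P P P P P P P P P P
P P K YO P P K YO P P K YO P
P P P P P P P P P P P P P
P P K YO P P K YO P P K YO P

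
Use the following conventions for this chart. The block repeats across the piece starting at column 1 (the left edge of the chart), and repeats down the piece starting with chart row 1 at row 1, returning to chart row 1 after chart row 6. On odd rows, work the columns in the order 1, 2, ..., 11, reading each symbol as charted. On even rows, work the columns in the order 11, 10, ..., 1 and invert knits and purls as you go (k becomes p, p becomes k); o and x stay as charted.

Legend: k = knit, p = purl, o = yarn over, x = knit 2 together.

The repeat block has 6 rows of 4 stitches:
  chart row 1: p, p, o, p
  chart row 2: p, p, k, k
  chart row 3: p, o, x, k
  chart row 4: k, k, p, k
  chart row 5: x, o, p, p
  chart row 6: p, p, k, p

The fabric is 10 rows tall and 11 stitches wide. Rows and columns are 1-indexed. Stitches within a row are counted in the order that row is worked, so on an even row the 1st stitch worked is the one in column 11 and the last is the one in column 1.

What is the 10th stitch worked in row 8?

For row 8: chart row = ((8-1) mod 6) + 1 = 2; this is a WS (even) row.
Chart row 2 tiled across columns 1-11: p p k k p p k k p p k
WS row: flip the tiled sequence (start at column 11) and apply k<->p; o and x stay.
Row 8 as worked: p k k p p k k p p k k
Stitch 10 in working order -> k

Stitch:
k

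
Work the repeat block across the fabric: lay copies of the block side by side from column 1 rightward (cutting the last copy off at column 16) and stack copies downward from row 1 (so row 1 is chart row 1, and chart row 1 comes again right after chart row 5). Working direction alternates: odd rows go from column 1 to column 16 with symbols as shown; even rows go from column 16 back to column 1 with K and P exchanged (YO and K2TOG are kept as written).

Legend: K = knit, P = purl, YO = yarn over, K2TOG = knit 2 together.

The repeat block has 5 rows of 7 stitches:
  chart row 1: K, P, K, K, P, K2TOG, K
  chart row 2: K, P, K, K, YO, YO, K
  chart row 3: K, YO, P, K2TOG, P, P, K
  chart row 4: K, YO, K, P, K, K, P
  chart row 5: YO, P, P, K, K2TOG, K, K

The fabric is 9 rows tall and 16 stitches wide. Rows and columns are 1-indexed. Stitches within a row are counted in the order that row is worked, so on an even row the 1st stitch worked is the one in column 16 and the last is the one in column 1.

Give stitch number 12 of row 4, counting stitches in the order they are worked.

Row 4: (4-1) mod 5 = 3, so use chart row 4. Even row -> WS.
Chart row 4 tiled across columns 1-16: K YO K P K K P K YO K P K K P K YO
Wrong side: read the tiled row from column 16 down to 1 and exchange K with P (leave YO, K2TOG).
Row 4 as worked: YO P K P P K P YO P K P P K P YO P
Counting 12 along the worked row gives P.

Result:
P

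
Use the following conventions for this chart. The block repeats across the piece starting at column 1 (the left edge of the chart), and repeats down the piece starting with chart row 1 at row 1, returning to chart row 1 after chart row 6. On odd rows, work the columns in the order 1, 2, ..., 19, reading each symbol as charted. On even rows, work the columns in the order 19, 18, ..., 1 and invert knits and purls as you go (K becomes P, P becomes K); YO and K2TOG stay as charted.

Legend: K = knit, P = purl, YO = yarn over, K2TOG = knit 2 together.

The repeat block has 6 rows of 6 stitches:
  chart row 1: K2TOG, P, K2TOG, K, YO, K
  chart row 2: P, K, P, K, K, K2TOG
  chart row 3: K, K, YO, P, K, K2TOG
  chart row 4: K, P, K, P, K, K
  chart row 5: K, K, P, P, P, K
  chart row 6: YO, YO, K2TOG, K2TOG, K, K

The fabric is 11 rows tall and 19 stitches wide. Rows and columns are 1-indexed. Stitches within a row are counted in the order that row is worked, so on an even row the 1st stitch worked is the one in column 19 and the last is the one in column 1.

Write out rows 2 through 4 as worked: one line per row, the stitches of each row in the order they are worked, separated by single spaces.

== ROWS AS WORKED ==
K K2TOG P P K P K K2TOG P P K P K K2TOG P P K P K
K K YO P K K2TOG K K YO P K K2TOG K K YO P K K2TOG K
P P P K P K P P P K P K P P P K P K P

Derivation:
Row 2: chart row 2, WS - tiled (columns 1-19): P K P K K K2TOG P K P K K K2TOG P K P K K K2TOG P; work from column 19 back to 1 with K<->P swapped.
Row 3: chart row 3, RS - tile across columns 1-19 and work as-is.
Row 4: chart row 4, WS - tiled (columns 1-19): K P K P K K K P K P K K K P K P K K K; work from column 19 back to 1 with K<->P swapped.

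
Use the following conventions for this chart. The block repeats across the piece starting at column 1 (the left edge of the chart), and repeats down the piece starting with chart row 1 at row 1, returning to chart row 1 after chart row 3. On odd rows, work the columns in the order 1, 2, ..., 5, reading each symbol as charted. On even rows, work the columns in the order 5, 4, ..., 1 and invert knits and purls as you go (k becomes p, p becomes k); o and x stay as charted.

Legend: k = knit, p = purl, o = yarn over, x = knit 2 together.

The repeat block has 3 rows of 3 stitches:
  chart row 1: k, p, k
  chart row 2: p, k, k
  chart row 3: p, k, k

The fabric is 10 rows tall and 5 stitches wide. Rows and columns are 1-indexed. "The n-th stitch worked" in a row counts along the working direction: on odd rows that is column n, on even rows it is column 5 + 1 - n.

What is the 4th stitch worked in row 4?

Row 4: (4-1) mod 3 = 0, so use chart row 1. Even row -> WS.
Chart row 1 tiled across columns 1-5: k p k k p
WS row: flip the tiled sequence (start at column 5) and apply k<->p; o and x stay.
Row 4 as worked: k p p k p
Counting 4 along the worked row gives k.

Stitch:
k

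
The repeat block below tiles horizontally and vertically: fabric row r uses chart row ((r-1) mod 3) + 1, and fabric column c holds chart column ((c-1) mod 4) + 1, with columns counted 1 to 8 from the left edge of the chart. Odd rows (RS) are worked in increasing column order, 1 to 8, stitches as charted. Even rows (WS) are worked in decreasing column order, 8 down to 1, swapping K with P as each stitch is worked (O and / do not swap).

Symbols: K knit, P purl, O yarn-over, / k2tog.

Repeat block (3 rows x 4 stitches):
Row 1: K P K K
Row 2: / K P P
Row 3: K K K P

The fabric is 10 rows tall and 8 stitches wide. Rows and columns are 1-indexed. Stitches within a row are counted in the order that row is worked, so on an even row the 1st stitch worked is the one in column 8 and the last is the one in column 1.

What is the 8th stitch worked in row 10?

Stitch:
P

Derivation:
Row 10: (10-1) mod 3 = 0, so use chart row 1. Even row -> WS.
Chart row 1 tiled across columns 1-8: K P K K K P K K
Wrong side: read the tiled row from column 8 down to 1 and exchange K with P (leave O, /).
Row 10 as worked: P P K P P P K P
The 8th stitch worked is P.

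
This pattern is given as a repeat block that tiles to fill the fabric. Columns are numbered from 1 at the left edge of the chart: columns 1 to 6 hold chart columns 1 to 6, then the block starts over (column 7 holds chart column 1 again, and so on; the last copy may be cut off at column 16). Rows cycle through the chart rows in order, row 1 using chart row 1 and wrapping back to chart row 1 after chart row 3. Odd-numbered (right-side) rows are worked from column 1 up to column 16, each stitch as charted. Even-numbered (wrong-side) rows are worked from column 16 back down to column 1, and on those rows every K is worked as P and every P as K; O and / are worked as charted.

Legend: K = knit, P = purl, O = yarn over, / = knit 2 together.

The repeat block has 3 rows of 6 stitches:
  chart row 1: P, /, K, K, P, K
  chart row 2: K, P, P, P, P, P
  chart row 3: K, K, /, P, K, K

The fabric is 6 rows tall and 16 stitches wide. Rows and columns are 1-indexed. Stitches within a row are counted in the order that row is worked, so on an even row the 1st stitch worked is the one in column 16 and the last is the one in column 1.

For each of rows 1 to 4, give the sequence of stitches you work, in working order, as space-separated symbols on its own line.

Row 1: chart row 1, RS - tile across columns 1-16 and work as-is.
Row 2: chart row 2, WS - tiled (columns 1-16): K P P P P P K P P P P P K P P P; work from column 16 back to 1 with K<->P swapped.
Row 3: chart row 3, RS - tile across columns 1-16 and work as-is.
Row 4: chart row 1, WS - tiled (columns 1-16): P / K K P K P / K K P K P / K K; work from column 16 back to 1 with K<->P swapped.

Result:
P / K K P K P / K K P K P / K K
K K K P K K K K K P K K K K K P
K K / P K K K K / P K K K K / P
P P / K P K P P / K P K P P / K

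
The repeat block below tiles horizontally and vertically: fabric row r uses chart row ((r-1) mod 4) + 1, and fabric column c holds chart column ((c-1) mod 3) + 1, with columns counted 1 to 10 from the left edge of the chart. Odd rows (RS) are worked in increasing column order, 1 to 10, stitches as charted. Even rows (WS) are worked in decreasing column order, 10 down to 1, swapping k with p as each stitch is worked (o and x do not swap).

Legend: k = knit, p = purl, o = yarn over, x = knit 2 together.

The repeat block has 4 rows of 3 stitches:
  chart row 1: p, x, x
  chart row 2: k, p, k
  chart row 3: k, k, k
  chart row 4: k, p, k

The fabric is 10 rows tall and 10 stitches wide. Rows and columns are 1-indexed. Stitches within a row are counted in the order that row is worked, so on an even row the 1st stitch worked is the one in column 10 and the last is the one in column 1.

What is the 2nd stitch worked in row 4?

Stitch:
p

Derivation:
Row 4: (4-1) mod 4 = 3, so use chart row 4. Even row -> WS.
Chart row 4 tiled across columns 1-10: k p k k p k k p k k
Wrong side: read the tiled row from column 10 down to 1 and exchange k with p (leave o, x).
Row 4 as worked: p p k p p k p p k p
The 2nd stitch worked is p.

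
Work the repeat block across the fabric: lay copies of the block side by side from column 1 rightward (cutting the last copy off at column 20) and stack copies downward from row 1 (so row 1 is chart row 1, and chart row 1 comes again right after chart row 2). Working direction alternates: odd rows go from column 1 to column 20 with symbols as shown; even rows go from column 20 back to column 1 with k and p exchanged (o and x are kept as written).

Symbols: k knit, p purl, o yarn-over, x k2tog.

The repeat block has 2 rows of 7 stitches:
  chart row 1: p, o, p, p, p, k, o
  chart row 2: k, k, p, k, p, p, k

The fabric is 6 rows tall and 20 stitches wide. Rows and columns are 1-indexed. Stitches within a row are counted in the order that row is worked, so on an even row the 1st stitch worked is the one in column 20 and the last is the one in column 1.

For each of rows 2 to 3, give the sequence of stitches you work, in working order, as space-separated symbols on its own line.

Row 2: chart row 2, WS - tiled (columns 1-20): k k p k p p k k k p k p p k k k p k p p; work from column 20 back to 1 with k<->p swapped.
Row 3: chart row 1, RS - tile across columns 1-20 and work as-is.

Result:
k k p k p p p k k p k p p p k k p k p p
p o p p p k o p o p p p k o p o p p p k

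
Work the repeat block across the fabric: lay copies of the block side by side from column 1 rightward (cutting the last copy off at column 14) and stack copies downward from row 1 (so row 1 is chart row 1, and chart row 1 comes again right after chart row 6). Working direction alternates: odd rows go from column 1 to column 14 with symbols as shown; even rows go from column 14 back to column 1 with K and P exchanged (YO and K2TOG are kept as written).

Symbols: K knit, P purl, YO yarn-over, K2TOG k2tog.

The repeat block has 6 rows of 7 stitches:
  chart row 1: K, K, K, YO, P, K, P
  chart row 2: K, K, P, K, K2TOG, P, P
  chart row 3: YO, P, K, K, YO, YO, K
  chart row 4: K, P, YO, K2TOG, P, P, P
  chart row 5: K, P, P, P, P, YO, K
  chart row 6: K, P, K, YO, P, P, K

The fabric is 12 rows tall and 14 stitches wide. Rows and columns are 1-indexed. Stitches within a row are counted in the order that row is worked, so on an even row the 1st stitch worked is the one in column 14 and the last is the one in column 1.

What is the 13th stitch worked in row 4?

Row 4 uses chart row ((4-1) mod 6)+1 = 4. Row 4 is even, so WS.
Chart row 4 tiled across columns 1-14: K P YO K2TOG P P P K P YO K2TOG P P P
WS row: flip the tiled sequence (start at column 14) and apply K<->P; YO and K2TOG stay.
Row 4 as worked: K K K K2TOG YO K P K K K K2TOG YO K P
Stitch 13 in working order -> K

== STITCH ==
K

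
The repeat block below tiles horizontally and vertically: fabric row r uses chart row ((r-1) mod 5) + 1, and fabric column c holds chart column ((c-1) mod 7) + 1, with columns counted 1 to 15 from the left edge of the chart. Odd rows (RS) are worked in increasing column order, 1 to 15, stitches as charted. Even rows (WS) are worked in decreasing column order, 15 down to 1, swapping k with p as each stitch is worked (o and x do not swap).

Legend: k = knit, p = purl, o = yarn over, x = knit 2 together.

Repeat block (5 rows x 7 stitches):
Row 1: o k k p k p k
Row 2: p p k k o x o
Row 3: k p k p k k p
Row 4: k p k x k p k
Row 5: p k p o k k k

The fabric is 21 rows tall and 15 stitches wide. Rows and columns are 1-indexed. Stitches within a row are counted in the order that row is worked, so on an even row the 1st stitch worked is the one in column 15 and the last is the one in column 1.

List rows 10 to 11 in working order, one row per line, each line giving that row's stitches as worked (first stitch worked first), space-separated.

== ROWS AS WORKED ==
k p p p o k p k p p p o k p k
o k k p k p k o k k p k p k o

Derivation:
Row 10: chart row 5, WS - tiled (columns 1-15): p k p o k k k p k p o k k k p; work from column 15 back to 1 with k<->p swapped.
Row 11: chart row 1, RS - tile across columns 1-15 and work as-is.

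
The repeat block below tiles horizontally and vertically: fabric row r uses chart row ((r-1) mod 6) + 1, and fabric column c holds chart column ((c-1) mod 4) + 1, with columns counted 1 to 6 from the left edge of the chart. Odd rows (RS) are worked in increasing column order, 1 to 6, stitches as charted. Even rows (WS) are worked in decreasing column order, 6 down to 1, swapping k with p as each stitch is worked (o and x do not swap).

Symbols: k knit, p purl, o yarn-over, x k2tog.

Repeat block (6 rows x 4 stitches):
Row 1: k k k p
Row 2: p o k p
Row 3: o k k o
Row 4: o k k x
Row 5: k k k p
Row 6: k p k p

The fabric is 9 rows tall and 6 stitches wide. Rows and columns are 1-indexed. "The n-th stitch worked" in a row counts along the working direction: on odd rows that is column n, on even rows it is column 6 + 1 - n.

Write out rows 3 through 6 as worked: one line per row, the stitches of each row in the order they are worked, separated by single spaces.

Row 3: chart row 3, RS - tile across columns 1-6 and work as-is.
Row 4: chart row 4, WS - tiled (columns 1-6): o k k x o k; work from column 6 back to 1 with k<->p swapped.
Row 5: chart row 5, RS - tile across columns 1-6 and work as-is.
Row 6: chart row 6, WS - tiled (columns 1-6): k p k p k p; work from column 6 back to 1 with k<->p swapped.

Rows as worked:
o k k o o k
p o x p p o
k k k p k k
k p k p k p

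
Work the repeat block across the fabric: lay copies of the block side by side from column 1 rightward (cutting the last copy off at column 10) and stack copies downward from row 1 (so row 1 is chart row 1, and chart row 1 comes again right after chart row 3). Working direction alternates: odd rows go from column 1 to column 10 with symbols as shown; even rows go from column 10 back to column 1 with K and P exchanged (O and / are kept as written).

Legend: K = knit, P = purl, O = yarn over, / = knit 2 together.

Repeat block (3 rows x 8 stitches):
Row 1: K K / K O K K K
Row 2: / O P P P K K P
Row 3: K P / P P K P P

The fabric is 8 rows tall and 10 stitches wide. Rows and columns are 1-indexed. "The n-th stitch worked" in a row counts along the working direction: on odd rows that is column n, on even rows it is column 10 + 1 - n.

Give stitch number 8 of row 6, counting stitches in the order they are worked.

== STITCH ==
/

Derivation:
Row 6 uses chart row ((6-1) mod 3)+1 = 3. Row 6 is even, so WS.
Chart row 3 tiled across columns 1-10: K P / P P K P P K P
Wrong side: read the tiled row from column 10 down to 1 and exchange K with P (leave O, /).
Row 6 as worked: K P K K P K K / K P
Stitch 8 in working order -> /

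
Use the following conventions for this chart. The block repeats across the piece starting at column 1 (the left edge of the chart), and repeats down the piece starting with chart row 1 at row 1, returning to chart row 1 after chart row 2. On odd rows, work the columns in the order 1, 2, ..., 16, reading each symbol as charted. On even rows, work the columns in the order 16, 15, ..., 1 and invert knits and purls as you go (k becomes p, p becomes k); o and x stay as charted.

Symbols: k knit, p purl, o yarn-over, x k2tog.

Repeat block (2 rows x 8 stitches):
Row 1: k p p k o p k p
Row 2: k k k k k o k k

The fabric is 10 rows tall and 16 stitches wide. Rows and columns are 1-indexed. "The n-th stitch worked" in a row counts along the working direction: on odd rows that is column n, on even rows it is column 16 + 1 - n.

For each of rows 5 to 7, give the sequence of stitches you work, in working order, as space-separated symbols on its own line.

Row 5: chart row 1, RS - tile across columns 1-16 and work as-is.
Row 6: chart row 2, WS - tiled (columns 1-16): k k k k k o k k k k k k k o k k; work from column 16 back to 1 with k<->p swapped.
Row 7: chart row 1, RS - tile across columns 1-16 and work as-is.

== ROWS AS WORKED ==
k p p k o p k p k p p k o p k p
p p o p p p p p p p o p p p p p
k p p k o p k p k p p k o p k p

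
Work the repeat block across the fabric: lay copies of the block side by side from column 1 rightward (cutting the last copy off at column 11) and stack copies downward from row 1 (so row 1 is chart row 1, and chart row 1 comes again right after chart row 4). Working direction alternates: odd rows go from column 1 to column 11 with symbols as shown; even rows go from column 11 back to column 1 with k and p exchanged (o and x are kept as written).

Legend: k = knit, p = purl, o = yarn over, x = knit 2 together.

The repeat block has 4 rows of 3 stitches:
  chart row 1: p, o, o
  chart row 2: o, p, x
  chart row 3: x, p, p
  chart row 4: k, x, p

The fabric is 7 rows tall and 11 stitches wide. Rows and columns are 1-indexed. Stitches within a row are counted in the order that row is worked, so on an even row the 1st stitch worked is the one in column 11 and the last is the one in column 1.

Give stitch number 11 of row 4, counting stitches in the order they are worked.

Row 4 uses chart row ((4-1) mod 4)+1 = 4. Row 4 is even, so WS.
Chart row 4 tiled across columns 1-11: k x p k x p k x p k x
Wrong side: read the tiled row from column 11 down to 1 and exchange k with p (leave o, x).
Row 4 as worked: x p k x p k x p k x p
The 11th stitch worked is p.

Result:
p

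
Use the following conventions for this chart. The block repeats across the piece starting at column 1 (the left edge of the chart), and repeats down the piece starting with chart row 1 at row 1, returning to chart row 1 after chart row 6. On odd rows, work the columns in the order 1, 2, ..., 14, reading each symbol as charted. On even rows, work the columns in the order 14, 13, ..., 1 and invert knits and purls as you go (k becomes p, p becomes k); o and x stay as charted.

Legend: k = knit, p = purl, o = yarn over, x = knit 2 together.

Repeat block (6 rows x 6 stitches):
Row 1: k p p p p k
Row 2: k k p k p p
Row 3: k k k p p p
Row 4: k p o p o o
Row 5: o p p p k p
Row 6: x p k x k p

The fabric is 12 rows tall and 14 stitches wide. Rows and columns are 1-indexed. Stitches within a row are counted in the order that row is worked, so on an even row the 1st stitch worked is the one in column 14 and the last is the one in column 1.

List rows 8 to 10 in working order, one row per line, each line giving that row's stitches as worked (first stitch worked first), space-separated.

Row 8: chart row 2, WS - tiled (columns 1-14): k k p k p p k k p k p p k k; work from column 14 back to 1 with k<->p swapped.
Row 9: chart row 3, RS - tile across columns 1-14 and work as-is.
Row 10: chart row 4, WS - tiled (columns 1-14): k p o p o o k p o p o o k p; work from column 14 back to 1 with k<->p swapped.

== ROWS AS WORKED ==
p p k k p k p p k k p k p p
k k k p p p k k k p p p k k
k p o o k o k p o o k o k p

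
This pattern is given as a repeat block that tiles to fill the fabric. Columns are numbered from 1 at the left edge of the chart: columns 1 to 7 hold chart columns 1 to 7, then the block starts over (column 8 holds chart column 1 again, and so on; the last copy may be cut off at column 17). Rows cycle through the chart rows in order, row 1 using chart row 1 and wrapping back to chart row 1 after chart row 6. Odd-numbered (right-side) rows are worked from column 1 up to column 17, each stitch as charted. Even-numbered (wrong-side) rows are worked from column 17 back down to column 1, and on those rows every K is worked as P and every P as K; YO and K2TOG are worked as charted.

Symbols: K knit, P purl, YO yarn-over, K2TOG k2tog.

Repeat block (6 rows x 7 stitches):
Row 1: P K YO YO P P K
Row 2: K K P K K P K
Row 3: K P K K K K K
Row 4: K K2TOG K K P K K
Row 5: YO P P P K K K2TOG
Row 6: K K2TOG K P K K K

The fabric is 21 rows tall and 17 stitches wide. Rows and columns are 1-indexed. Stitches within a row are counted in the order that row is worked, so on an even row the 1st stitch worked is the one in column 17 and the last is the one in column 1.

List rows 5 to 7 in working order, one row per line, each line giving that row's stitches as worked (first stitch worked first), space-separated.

Row 5: chart row 5, RS - tile across columns 1-17 and work as-is.
Row 6: chart row 6, WS - tiled (columns 1-17): K K2TOG K P K K K K K2TOG K P K K K K K2TOG K; work from column 17 back to 1 with K<->P swapped.
Row 7: chart row 1, RS - tile across columns 1-17 and work as-is.

== ROWS AS WORKED ==
YO P P P K K K2TOG YO P P P K K K2TOG YO P P
P K2TOG P P P P K P K2TOG P P P P K P K2TOG P
P K YO YO P P K P K YO YO P P K P K YO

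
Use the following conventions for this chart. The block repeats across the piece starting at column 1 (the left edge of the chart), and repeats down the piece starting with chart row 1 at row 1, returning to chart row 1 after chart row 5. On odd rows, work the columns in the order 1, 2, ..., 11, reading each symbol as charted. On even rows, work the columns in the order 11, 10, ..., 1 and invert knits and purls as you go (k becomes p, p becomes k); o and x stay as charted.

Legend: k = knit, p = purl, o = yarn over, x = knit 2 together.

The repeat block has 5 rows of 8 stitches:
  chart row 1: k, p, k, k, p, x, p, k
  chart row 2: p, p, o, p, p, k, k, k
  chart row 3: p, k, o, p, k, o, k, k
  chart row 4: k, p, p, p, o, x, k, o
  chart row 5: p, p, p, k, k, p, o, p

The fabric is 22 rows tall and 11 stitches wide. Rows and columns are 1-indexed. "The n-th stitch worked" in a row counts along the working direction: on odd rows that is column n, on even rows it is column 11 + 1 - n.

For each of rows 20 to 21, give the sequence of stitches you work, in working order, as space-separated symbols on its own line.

== ROWS AS WORKED ==
k k k k o k p p k k k
k p k k p x p k k p k

Derivation:
Row 20: chart row 5, WS - tiled (columns 1-11): p p p k k p o p p p p; work from column 11 back to 1 with k<->p swapped.
Row 21: chart row 1, RS - tile across columns 1-11 and work as-is.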